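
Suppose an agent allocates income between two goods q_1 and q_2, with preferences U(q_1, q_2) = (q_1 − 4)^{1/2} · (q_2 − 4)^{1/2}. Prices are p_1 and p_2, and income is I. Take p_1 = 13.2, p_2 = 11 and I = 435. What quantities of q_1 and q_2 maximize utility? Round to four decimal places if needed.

Let q_1' = q_1−4, q_2' = q_2−4. MRS = q_2'/q_1' = p_1/p_2.
After buying the subsistence bundle (4, 4), a share 0.5 of the remaining income goes to q_1: q_1* = 4 + 0.5·(I − 4p_1 − 4p_2)/p_1.
Discretionary income = 435 − 4·13.2 − 4·11 = 338.2; q_1* = 4 + 0.5·338.2/13.2 = 16.8106; q_2* = 4 + 0.5·338.2/11 = 19.3727.

q_1* = 16.8106, q_2* = 19.3727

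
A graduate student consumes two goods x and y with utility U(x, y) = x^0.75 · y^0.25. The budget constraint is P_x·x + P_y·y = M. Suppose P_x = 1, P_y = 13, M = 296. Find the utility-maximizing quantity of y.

Demand: x*(P_x,P_y,M) = 0.75·M/P_x and y* = 0.25·M/P_y.
At P_x=1, P_y=13, M=296: y* = 0.25·296/13 = 5.6923.

y* = 5.6923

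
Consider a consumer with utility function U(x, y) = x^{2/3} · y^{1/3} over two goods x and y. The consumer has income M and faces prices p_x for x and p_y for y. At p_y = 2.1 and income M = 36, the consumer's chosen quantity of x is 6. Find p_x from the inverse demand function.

p_x = 4

The MRS is 2·y/x. Set MRS = p_x/p_y.
So 2/3·p_y·y = 1/3·p_x·x; combined with the budget, a share 2/3 of income goes to x.
Demand: x*(p_x,p_y,M) = 2/3·M/p_x and y* = 1/3·M/p_y.
Set x* = 6 in the demand function and solve for p_x: p_x = 4.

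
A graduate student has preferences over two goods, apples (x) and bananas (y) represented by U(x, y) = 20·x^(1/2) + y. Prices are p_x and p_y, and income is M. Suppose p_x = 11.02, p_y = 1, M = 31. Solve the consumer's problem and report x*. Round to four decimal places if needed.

x* = 0.8234

Set MRS = p_x/p_y: 10·x^(−1/2) = p_x/p_y.
Solve: √x = 10·p_y/p_x, so x*(p_x,p_y) = (10·p_y/p_x)², and y* = (M − p_x·x*)/p_y.
Plugging in: x* = (10·1/11.02)² = 0.8234.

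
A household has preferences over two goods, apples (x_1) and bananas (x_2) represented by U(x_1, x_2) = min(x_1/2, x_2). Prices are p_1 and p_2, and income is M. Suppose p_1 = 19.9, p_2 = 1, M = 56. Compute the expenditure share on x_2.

share on x_2 = 0.0245

Demand: x_1*(p_1,p_2,M) = 2·M/(2·p_1 + p_2), x_2* = M/(2·p_1 + p_2).
Here 2·19.9 + 1 = 40.8, giving x_1* = 2.7451 and x_2* = 1.3725.
Expenditure on x_2: 1·1.3725 = 1.3725; share = 0.0245.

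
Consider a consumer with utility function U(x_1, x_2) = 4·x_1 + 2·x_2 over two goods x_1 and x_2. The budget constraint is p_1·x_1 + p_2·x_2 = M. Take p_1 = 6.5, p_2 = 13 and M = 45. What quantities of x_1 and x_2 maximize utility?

x_1* = 6.9231, x_2* = 0

Linear utility — the consumer picks whichever good has higher MU/price: 4/6.5 = 0.6154 vs 2/13 = 0.1538.
x_1 gives more utility per dollar, so spend all income on x_1: x_1* = M/p_1, x_2* = 0.
Numerically: x_1* = 6.9231, x_2* = 0.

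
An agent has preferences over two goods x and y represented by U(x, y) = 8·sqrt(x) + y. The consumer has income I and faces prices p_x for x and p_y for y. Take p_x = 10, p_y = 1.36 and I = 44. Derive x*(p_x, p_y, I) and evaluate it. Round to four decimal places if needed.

x* = 0.2959

Set MRS = p_x/p_y: 4·x^(−1/2) = p_x/p_y.
Thus x* = (4·p_y/p_x)² — independent of I — with the rest of income spent on y.
Plugging in: x* = (4·1.36/10)² = 0.2959.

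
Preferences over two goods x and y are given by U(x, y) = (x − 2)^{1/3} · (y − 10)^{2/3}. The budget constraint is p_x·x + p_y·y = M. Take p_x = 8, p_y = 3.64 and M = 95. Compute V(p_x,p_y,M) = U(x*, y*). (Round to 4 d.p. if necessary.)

V = 4.763

MRS = (1/2)·(y−10)/(x−2). Tangency with p_x/p_y gives y−10 = 2·(p_x/p_y)·(x−2).
After buying the subsistence bundle (2, 10), a share 1/3 of the remaining income goes to x: x* = 2 + 1/3·(M − 2p_x − 10p_y)/p_x.
Discretionary income = 95 − 2·8 − 10·3.64 = 42.6; x* = 2 + 1/3·42.6/8 = 3.775; y* = 10 + 2/3·42.6/3.64 = 17.8022.
Utility at the optimum: U(3.775, 17.8022) = 4.763.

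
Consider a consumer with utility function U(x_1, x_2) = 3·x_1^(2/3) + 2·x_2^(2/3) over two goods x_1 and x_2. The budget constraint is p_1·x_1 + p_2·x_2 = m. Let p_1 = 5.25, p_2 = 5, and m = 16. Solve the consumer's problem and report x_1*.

x_1* = 2.2972

MU_x_1 ∝ 3·x_1^(-1/3), MU_x_2 ∝ 2·x_2^(-1/3), so MRS = (3/2)·(x_2/x_1)^(1/3) = p_1/p_2.
Hence x_2/x_1 = ((2/3)·p_1/p_2)^(1/(1/3)), i.e. raised to the 3 power.
With the ratio pinned down, the budget gives x_1* = m/(p_1 + p_2·(x_2/x_1)) and x_2* = (x_2/x_1)·x_1*.
Numerically x_2/x_1 = 0.343, so x_1* = 16/(5.25 + 5·0.343) = 2.2972.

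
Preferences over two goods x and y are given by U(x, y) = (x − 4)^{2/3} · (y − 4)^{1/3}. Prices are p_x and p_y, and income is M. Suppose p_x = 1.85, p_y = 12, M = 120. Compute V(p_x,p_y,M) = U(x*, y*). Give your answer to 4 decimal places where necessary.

V = 9.9073

MRS = 2·(y−4)/(x−4). Tangency with p_x/p_y gives y−4 = (1/2)·(p_x/p_y)·(x−4).
After buying the subsistence bundle (4, 4), a share 2/3 of the remaining income goes to x: x* = 4 + 2/3·(M − 4p_x − 4p_y)/p_x.
Discretionary income = 120 − 4·1.85 − 4·12 = 64.6; x* = 4 + 2/3·64.6/1.85 = 27.2793; y* = 4 + 1/3·64.6/12 = 5.7944.
Utility at the optimum: U(27.2793, 5.7944) = 9.9073.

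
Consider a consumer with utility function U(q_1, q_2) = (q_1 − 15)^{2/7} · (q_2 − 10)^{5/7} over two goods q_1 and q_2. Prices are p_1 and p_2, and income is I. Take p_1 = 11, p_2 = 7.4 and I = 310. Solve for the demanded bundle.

Let q_1' = q_1−15, q_2' = q_2−10. MRS = (2/5)·q_2'/q_1' = p_1/p_2.
Substituting into the budget: q_1* = 15 + 2/7·(I − 15·p_1 − 10·p_2)/p_1, and q_2* = 10 + 5/7·(…)/p_2.
Discretionary income = 310 − 15·11 − 10·7.4 = 71; q_1* = 15 + 2/7·71/11 = 16.8442; q_2* = 10 + 5/7·71/7.4 = 16.8533.

q_1* = 16.8442, q_2* = 16.8533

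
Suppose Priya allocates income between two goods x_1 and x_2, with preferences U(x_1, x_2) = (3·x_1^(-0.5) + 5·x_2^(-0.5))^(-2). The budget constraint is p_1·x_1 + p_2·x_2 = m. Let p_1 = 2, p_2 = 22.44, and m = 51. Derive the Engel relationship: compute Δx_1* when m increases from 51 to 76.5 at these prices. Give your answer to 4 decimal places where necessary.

MRS = MU_x_1/MU_x_2 = (3/5)·(x_2/x_1)^(1.5). Set equal to p_1/p_2.
Solve for the ratio: x_2/x_1 = [(5/3)·p_1/p_2]^(2/3).
Substitute x_2 = (x_2/x_1)·x_1 into the budget: x_1* = m/(p_1 + p_2·(x_2/x_1)).
Numerically x_2/x_1 = 0.280481, so x_1* = 51/(2 + 22.44·0.280481) = 6.149.
At m' = 76.5: x_1* = 9.2235. Change: 9.2235 − 6.149 = 3.0745.

Δx_1* = 3.0745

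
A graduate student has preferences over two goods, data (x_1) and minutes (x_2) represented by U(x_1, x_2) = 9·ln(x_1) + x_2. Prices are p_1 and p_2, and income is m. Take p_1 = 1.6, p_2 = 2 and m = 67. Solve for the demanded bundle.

x_1* = 11.25, x_2* = 24.5

MU_x_1 = 9/x_1, MU_x_2 = 1. Tangency: 9/x_1 = p_1/p_2.
So x_1*(p_1,p_2) = 9·p_2/p_1, independent of income; and x_2* = (m − 9·p_2)/p_2.
At the given prices: x_1* = 9·2/1.6 = 11.25, and x_2* = 24.5.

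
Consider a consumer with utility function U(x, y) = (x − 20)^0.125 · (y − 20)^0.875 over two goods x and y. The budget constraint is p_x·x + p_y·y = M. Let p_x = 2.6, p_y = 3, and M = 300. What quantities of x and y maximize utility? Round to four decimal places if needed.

This is Cobb-Douglas in (x−20, y−20): tangency gives 0.125·p_y·(y−20) = 0.875·p_x·(x−20).
Substituting into the budget: x* = 20 + 0.125·(M − 20·p_x − 20·p_y)/p_x, and y* = 20 + 0.875·(…)/p_y.
Discretionary income = 300 − 20·2.6 − 20·3 = 188; x* = 20 + 0.125·188/2.6 = 29.0385; y* = 20 + 0.875·188/3 = 74.8333.

x* = 29.0385, y* = 74.8333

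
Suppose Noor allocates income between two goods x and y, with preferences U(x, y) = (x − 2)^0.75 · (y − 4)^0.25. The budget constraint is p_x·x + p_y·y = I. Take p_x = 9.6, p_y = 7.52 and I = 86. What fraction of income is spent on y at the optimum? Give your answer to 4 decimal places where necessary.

share on y = 0.4565

MRS = 3·(y−4)/(x−2). Tangency with p_x/p_y gives y−4 = (1/3)·(p_x/p_y)·(x−2).
After buying the subsistence bundle (2, 4), a share 0.75 of the remaining income goes to x: x* = 2 + 0.75·(I − 2p_x − 4p_y)/p_x.
Discretionary income = 86 − 2·9.6 − 4·7.52 = 36.72; x* = 2 + 0.75·36.72/9.6 = 4.8688; y* = 4 + 0.25·36.72/7.52 = 5.2207.
Expenditure on y: 7.52·5.2207 = 39.26; share = 0.4565.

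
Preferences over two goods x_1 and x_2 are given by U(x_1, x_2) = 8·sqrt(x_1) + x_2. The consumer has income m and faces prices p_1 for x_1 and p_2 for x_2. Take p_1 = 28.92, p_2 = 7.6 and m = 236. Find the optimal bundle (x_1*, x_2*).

x_1* = 1.105, x_2* = 26.8479

Set MRS = p_1/p_2: 4·x_1^(−1/2) = p_1/p_2.
Thus x_1* = (4·p_2/p_1)² — independent of m — with the rest of income spent on x_2.
Plugging in: x_1* = (4·7.6/28.92)² = 1.105, x_2* = 26.8479.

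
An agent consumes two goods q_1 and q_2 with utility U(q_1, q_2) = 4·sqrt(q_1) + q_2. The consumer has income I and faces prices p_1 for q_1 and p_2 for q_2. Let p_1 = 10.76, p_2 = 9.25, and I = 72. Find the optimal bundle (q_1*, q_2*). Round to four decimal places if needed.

q_1* = 2.9561, q_2* = 4.3451

MU_q_1 = 2/√q_1, MU_q_2 = 1. Tangency: 2/√q_1 = p_1/p_2.
Thus q_1* = (2·p_2/p_1)² — independent of I — with the rest of income spent on q_2.
Plugging in: q_1* = (2·9.25/10.76)² = 2.9561, q_2* = 4.3451.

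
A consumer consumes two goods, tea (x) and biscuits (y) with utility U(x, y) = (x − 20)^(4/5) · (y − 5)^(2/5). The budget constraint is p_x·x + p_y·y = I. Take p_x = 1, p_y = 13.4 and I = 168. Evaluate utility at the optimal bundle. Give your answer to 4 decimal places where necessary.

V = 32.1824

MRS = 2·(y−5)/(x−20). Tangency with p_x/p_y gives y−5 = (1/2)·(p_x/p_y)·(x−20).
Substituting into the budget: x* = 20 + 2/3·(I − 20·p_x − 5·p_y)/p_x, and y* = 5 + 1/3·(…)/p_y.
Discretionary income = 168 − 20·1 − 5·13.4 = 81; x* = 20 + 2/3·81/1 = 74; y* = 5 + 1/3·81/13.4 = 7.0149.
Utility at the optimum: U(74, 7.0149) = 32.1824.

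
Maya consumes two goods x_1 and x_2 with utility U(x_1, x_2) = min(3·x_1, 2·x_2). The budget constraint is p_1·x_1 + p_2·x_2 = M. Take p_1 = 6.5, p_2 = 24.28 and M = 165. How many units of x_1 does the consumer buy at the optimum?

x_1* = 3.8444

Leontief preferences: the optimum is at the kink where x_1/2 = x_2/3, i.e. x_2 = (3/2)·x_1.
Budget: p_1·x_1 + p_2·(3/2)·x_1 = M, so (2·p_1 + 3·p_2)·x_1 = 2·M.
Demand: x_1*(p_1,p_2,M) = 2·M/(2·p_1 + 3·p_2), x_2* = 3·M/(2·p_1 + 3·p_2).
Here 2·6.5 + 3·24.28 = 85.84, giving x_1* = 3.8444.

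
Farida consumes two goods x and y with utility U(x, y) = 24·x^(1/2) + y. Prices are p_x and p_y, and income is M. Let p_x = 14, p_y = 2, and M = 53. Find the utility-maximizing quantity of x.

Utility is quasi-linear in y; the FOC for x is 12/√x = p_x/p_y.
Solve: √x = 12·p_y/p_x, so x*(p_x,p_y) = (12·p_y/p_x)², and y* = (M − p_x·x*)/p_y.
Plugging in: x* = (12·2/14)² = 2.9388.

x* = 2.9388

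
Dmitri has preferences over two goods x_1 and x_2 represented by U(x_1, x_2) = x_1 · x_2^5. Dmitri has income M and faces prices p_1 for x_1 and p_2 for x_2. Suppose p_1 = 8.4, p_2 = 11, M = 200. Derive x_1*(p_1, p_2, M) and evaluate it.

x_1* = 3.9683

Tangency: MRS = (1/5)·x_2/x_1 = p_1/p_2.
Rearranging, p_2·x_2 = 5·p_1·x_1. Substituting into the budget gives p_1·x_1·(1 + 5) = M.
Demand: x_1*(p_1,p_2,M) = 1/6·M/p_1 and x_2* = 5/6·M/p_2.
At p_1=8.4, p_2=11, M=200: x_1* = 1/6·200/8.4 = 3.9683.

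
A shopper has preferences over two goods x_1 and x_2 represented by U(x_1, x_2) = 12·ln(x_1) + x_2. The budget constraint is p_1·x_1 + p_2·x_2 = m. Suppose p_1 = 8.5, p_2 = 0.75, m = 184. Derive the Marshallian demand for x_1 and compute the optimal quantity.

MU_x_1 = 12/x_1, MU_x_2 = 1. Tangency: 12/x_1 = p_1/p_2.
So x_1*(p_1,p_2) = 12·p_2/p_1, independent of income; and x_2* = (m − 12·p_2)/p_2.
At the given prices: x_1* = 12·0.75/8.5 = 1.0588.

x_1* = 1.0588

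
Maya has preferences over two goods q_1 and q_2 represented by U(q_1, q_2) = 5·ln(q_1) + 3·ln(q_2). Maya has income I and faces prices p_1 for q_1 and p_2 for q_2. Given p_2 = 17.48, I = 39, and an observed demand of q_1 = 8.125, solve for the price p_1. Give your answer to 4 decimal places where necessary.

The MRS is (5/3)·q_2/q_1. Set MRS = p_1/p_2.
Rearranging, p_2·q_2 = (3/5)·p_1·q_1. Substituting into the budget gives p_1·q_1·(1 + (3/5)) = I.
Demand: q_1*(p_1,p_2,I) = 0.625·I/p_1 and q_2* = 0.375·I/p_2.
Set q_1* = 8.125 in the demand function and solve for p_1: p_1 = 3.

p_1 = 3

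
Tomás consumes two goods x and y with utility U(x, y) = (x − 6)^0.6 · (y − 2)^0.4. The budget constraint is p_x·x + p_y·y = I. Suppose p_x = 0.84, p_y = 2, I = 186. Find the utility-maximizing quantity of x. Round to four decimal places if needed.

MRS = (3/2)·(y−2)/(x−6). Tangency with p_x/p_y gives y−2 = (2/3)·(p_x/p_y)·(x−6).
Substituting into the budget: x* = 6 + 0.6·(I − 6·p_x − 2·p_y)/p_x, and y* = 2 + 0.4·(…)/p_y.
Discretionary income = 186 − 6·0.84 − 2·2 = 176.96; x* = 6 + 0.6·176.96/0.84 = 132.4.

x* = 132.4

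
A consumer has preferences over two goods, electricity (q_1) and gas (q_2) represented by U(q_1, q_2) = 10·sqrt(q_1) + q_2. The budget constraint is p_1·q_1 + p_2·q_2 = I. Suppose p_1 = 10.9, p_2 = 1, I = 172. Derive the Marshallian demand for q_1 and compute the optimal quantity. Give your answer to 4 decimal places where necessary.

q_1* = 0.2104

Utility is quasi-linear in q_2; the FOC for q_1 is 5/√q_1 = p_1/p_2.
Thus q_1* = (5·p_2/p_1)² — independent of I — with the rest of income spent on q_2.
Plugging in: q_1* = (5·1/10.9)² = 0.2104.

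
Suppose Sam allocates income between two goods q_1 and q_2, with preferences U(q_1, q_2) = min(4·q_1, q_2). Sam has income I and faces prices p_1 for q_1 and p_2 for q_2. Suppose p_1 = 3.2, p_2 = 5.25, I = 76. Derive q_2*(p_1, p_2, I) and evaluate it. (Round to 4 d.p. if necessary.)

q_2* = 12.562

With perfect complements, no substitution: consume in ratio q_1:q_2 = 1:4.
Budget: p_1·q_1 + p_2·4·q_1 = I, so (p_1 + 4·p_2)·q_1 = I.
Demand: q_1*(p_1,p_2,I) = I/(p_1 + 4·p_2), q_2* = 4·I/(p_1 + 4·p_2).
Here 3.2 + 4·5.25 = 24.2, giving q_2* = 12.562.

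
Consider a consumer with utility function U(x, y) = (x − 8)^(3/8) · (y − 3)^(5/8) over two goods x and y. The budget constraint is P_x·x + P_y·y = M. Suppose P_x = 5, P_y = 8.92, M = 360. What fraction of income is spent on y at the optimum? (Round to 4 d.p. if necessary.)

share on y = 0.5834

MRS = (3/5)·(y−3)/(x−8). Tangency with P_x/P_y gives y−3 = (5/3)·(P_x/P_y)·(x−8).
After buying the subsistence bundle (8, 3), a share 0.375 of the remaining income goes to x: x* = 8 + 0.375·(M − 8P_x − 3P_y)/P_x.
Discretionary income = 360 − 8·5 − 3·8.92 = 293.24; x* = 8 + 0.375·293.24/5 = 29.993; y* = 3 + 0.625·293.24/8.92 = 23.5465.
Expenditure on y: 8.92·23.5465 = 210.035; share = 0.5834.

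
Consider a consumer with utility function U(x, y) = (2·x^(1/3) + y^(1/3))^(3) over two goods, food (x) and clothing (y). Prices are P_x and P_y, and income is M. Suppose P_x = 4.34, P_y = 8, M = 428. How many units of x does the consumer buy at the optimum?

x* = 78.2425

With the ratio pinned down, the budget gives x* = M/(P_x + P_y·(y/x)) and y* = (y/x)·x*.
Numerically y/x = 0.141272, so x* = 428/(4.34 + 8·0.141272) = 78.2425.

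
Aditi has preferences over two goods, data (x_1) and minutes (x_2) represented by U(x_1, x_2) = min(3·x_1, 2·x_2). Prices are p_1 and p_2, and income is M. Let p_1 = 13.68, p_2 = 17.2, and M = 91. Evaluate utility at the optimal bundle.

Leontief preferences: the optimum is at the kink where x_1/2 = x_2/3, i.e. x_2 = (3/2)·x_1.
Budget: p_1·x_1 + p_2·(3/2)·x_1 = M, so (2·p_1 + 3·p_2)·x_1 = 2·M.
Demand: x_1*(p_1,p_2,M) = 2·M/(2·p_1 + 3·p_2), x_2* = 3·M/(2·p_1 + 3·p_2).
Here 2·13.68 + 3·17.2 = 78.96, giving x_1* = 2.305 and x_2* = 3.4574.
Utility at the optimum: U(2.305, 3.4574) = 6.9149.

V = 6.9149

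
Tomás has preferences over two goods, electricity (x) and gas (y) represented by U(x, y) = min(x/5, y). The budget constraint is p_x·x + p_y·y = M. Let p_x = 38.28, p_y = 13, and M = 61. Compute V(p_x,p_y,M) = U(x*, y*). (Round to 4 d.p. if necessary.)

V = 0.2984

Leontief preferences: the optimum is at the kink where x/5 = y/1, i.e. y = (1/5)·x.
Budget: p_x·x + p_y·(1/5)·x = M, so (5·p_x + p_y)·x = 5·M.
Demand: x*(p_x,p_y,M) = 5·M/(5·p_x + p_y), y* = M/(5·p_x + p_y).
Here 5·38.28 + 13 = 204.4, giving x* = 1.4922 and y* = 0.2984.
Utility at the optimum: U(1.4922, 0.2984) = 0.2984.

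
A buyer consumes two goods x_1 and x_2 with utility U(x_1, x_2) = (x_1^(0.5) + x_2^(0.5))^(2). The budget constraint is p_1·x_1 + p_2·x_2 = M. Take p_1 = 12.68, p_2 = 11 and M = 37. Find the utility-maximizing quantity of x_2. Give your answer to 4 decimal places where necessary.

MRS = MU_x_1/MU_x_2 = (x_2/x_1)^(0.5). Set equal to p_1/p_2.
Solve for the ratio: x_2/x_1 = [p_1/p_2]^(2).
Substitute x_2 = (x_2/x_1)·x_1 into the budget: x_1* = M/(p_1 + p_2·(x_2/x_1)).
Numerically x_2/x_1 = 1.32878, so x_1* = 37/(12.68 + 11·1.32878) = 1.3555 and x_2* = 1.32878·1.3555 = 1.8011.

x_2* = 1.8011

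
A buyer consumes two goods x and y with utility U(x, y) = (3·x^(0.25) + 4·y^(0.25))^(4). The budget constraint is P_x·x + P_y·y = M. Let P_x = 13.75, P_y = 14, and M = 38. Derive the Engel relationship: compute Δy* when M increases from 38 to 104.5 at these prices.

Δy* = 2.8181

With the ratio pinned down, the budget gives x* = M/(P_x + P_y·(y/x)) and y* = (y/x)·x*.
Numerically y/x = 1.432687, so x* = 38/(13.75 + 14·1.432687) = 1.124 and y* = 1.432687·1.124 = 1.6104.
At M' = 104.5: y* = 4.4285. Change: 4.4285 − 1.6104 = 2.8181.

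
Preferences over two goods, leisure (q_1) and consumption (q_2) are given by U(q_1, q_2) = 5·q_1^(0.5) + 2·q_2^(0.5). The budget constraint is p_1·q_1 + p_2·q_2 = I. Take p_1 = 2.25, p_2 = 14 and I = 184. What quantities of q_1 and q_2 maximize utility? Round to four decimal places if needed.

MRS = MU_q_1/MU_q_2 = (5/2)·(q_2/q_1)^(0.5). Set equal to p_1/p_2.
Hence q_2/q_1 = ((2/5)·p_1/p_2)^(1/(0.5)), i.e. raised to the 2 power.
Substitute q_2 = (q_2/q_1)·q_1 into the budget: q_1* = I/(p_1 + p_2·(q_2/q_1)).
Numerically q_2/q_1 = 0.004133, so q_1* = 184/(2.25 + 14·0.004133) = 79.7276 and q_2* = 0.004133·79.7276 = 0.3295.

q_1* = 79.7276, q_2* = 0.3295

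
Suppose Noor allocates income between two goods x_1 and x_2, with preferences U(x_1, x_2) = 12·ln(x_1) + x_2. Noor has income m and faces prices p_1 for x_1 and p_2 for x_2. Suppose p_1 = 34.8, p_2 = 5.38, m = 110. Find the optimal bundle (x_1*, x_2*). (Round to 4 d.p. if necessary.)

Set MRS = p_1/p_2: (12/x_1)/1 = p_1/p_2.
So x_1*(p_1,p_2) = 12·p_2/p_1, independent of income; and x_2* = (m − 12·p_2)/p_2.
At the given prices: x_1* = 12·5.38/34.8 = 1.8552, and x_2* = 8.4461.

x_1* = 1.8552, x_2* = 8.4461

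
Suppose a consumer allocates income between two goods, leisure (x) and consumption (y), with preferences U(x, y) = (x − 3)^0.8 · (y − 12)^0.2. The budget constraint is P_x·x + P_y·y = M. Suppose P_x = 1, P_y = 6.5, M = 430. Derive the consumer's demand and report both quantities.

Let x' = x−3, y' = y−12. MRS = 4·y'/x' = P_x/P_y.
Substituting into the budget: x* = 3 + 0.8·(M − 3·P_x − 12·P_y)/P_x, and y* = 12 + 0.2·(…)/P_y.
Discretionary income = 430 − 3·1 − 12·6.5 = 349; x* = 3 + 0.8·349/1 = 282.2; y* = 12 + 0.2·349/6.5 = 22.7385.

x* = 282.2, y* = 22.7385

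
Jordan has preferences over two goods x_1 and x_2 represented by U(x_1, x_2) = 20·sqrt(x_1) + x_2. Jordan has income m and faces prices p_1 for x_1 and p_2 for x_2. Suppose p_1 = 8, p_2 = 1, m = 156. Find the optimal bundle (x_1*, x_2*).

x_1* = 1.5625, x_2* = 143.5

MU_x_1 = 10/√x_1, MU_x_2 = 1. Tangency: 10/√x_1 = p_1/p_2.
Solve: √x_1 = 10·p_2/p_1, so x_1*(p_1,p_2) = (10·p_2/p_1)², and x_2* = (m − p_1·x_1*)/p_2.
Plugging in: x_1* = (10·1/8)² = 1.5625, x_2* = 143.5.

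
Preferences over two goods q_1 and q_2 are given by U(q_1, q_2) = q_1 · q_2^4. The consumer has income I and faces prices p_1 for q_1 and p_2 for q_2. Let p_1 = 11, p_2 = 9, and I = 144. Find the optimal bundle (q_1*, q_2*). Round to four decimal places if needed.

The MRS is (1/4)·q_2/q_1. Set MRS = p_1/p_2.
Rearranging, p_2·q_2 = 4·p_1·q_1. Substituting into the budget gives p_1·q_1·(1 + 4) = I.
Demand: q_1*(p_1,p_2,I) = 0.2·I/p_1 and q_2* = 0.8·I/p_2.
At p_1=11, p_2=9, I=144: q_1* = 0.2·144/11 = 2.6182, q_2* = 12.8.

q_1* = 2.6182, q_2* = 12.8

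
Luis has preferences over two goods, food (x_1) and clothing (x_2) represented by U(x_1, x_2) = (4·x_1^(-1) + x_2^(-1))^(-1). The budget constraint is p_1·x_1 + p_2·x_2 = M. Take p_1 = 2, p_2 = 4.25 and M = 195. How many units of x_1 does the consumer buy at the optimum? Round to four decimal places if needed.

From the CES first-order condition, 4·(x_2/x_1)^(2) = p_1/p_2.
Hence x_2/x_1 = ((1/4)·p_1/p_2)^(1/(2)), i.e. raised to the 0.5 power.
Substitute x_2 = (x_2/x_1)·x_1 into the budget: x_1* = M/(p_1 + p_2·(x_2/x_1)).
Numerically x_2/x_1 = 0.342997, so x_1* = 195/(2 + 4.25·0.342997) = 56.3953.

x_1* = 56.3953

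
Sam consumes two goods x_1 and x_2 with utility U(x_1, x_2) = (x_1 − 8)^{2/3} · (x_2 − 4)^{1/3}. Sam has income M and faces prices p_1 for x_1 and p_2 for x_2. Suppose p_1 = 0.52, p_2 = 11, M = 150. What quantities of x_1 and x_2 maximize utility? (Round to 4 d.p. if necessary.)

Discretionary income = 150 − 8·0.52 − 4·11 = 101.84; x_1* = 8 + 2/3·101.84/0.52 = 138.5641; x_2* = 4 + 1/3·101.84/11 = 7.0861.

x_1* = 138.5641, x_2* = 7.0861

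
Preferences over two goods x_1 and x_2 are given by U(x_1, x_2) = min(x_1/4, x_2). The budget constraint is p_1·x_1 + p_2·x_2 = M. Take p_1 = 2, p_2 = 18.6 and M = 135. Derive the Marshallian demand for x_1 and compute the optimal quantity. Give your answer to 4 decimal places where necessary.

x_1* = 20.3008

Leontief preferences: the optimum is at the kink where x_1/4 = x_2/1, i.e. x_2 = (1/4)·x_1.
Budget: p_1·x_1 + p_2·(1/4)·x_1 = M, so (4·p_1 + p_2)·x_1 = 4·M.
Demand: x_1*(p_1,p_2,M) = 4·M/(4·p_1 + p_2), x_2* = M/(4·p_1 + p_2).
Here 4·2 + 18.6 = 26.6, giving x_1* = 20.3008.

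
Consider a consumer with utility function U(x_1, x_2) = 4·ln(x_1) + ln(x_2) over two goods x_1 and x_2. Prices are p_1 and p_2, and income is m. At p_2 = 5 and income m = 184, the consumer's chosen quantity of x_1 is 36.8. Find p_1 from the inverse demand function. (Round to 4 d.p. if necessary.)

MU_x_1/MU_x_2 = (4·x_2)/(x_1); tangency sets this equal to p_1/p_2.
So 4·p_2·x_2 = p_1·x_1; combined with the budget, a share 0.8 of income goes to x_1.
Demand: x_1*(p_1,p_2,m) = 0.8·m/p_1 and x_2* = 0.2·m/p_2.
Set x_1* = 36.8 in the demand function and solve for p_1: p_1 = 4.

p_1 = 4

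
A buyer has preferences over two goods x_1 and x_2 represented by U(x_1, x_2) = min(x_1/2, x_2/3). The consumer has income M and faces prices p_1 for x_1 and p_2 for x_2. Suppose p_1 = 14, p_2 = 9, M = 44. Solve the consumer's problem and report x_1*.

x_1* = 1.6

With perfect complements, no substitution: consume in ratio x_1:x_2 = 2:3.
Budget: p_1·x_1 + p_2·(3/2)·x_1 = M, so (2·p_1 + 3·p_2)·x_1 = 2·M.
Demand: x_1*(p_1,p_2,M) = 2·M/(2·p_1 + 3·p_2), x_2* = 3·M/(2·p_1 + 3·p_2).
Here 2·14 + 3·9 = 55, giving x_1* = 1.6.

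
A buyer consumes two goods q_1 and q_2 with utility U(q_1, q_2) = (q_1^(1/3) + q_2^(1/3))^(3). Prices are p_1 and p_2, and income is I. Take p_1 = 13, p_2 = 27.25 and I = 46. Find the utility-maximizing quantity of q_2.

MRS = MU_q_1/MU_q_2 = (q_2/q_1)^(2/3). Set equal to p_1/p_2.
Solve for the ratio: q_2/q_1 = [p_1/p_2]^(1.5).
Substitute q_2 = (q_2/q_1)·q_1 into the budget: q_1* = I/(p_1 + p_2·(q_2/q_1)).
Numerically q_2/q_1 = 0.329507, so q_1* = 46/(13 + 27.25·0.329507) = 2.0929 and q_2* = 0.329507·2.0929 = 0.6896.

q_2* = 0.6896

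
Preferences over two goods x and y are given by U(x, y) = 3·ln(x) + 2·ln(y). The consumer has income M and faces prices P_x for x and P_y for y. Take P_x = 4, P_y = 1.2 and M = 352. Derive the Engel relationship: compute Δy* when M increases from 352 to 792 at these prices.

The MRS is (3/2)·y/x. Set MRS = P_x/P_y.
Rearranging, P_y·y = (2/3)·P_x·x. Substituting into the budget gives P_x·x·(1 + (2/3)) = M.
Demand: x*(P_x,P_y,M) = 0.6·M/P_x and y* = 0.4·M/P_y.
At P_x=4, P_y=1.2, M=352: y* = 0.4·352/1.2 = 117.3333.
At M' = 792: y* = 264. Change: 264 − 117.3333 = 146.6667.

Δy* = 146.6667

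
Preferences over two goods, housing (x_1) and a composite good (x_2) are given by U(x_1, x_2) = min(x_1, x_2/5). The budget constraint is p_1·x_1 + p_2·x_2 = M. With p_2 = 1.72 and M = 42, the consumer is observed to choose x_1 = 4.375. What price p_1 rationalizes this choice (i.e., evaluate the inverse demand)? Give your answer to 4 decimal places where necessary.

p_1 = 1

Leontief preferences: the optimum is at the kink where x_1/1 = x_2/5, i.e. x_2 = 5·x_1.
Budget: p_1·x_1 + p_2·5·x_1 = M, so (p_1 + 5·p_2)·x_1 = M.
Demand: x_1*(p_1,p_2,M) = M/(p_1 + 5·p_2), x_2* = 5·M/(p_1 + 5·p_2).
Set x_1* = 4.375 in the demand function and solve for p_1: p_1 = 1.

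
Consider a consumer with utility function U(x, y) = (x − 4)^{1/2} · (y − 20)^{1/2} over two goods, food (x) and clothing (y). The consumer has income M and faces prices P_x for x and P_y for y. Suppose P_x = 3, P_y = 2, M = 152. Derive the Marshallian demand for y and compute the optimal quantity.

Substituting into the budget: x* = 4 + 0.5·(M − 4·P_x − 20·P_y)/P_x, and y* = 20 + 0.5·(…)/P_y.
Discretionary income = 152 − 4·3 − 20·2 = 100; y* = 20 + 0.5·100/2 = 45.

y* = 45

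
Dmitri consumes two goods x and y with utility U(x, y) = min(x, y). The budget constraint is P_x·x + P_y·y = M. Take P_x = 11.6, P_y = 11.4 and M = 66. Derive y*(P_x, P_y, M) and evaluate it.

Leontief preferences: the optimum is at the kink where x/1 = y/1, i.e. y = x.
Budget: P_x·x + P_y·x = M, so (P_x + P_y)·x = M.
Demand: x*(P_x,P_y,M) = M/(P_x + P_y), y* = M/(P_x + P_y).
Here 11.6 + 11.4 = 23, giving y* = 2.8696.

y* = 2.8696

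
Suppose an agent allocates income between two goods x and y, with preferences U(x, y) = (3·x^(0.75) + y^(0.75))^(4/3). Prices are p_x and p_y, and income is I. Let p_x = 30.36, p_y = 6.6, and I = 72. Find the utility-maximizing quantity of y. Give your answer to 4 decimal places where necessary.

y* = 5.9542

MU_x ∝ 3·x^(-0.25), MU_y ∝ y^(-0.25), so MRS = 3·(y/x)^(0.25) = p_x/p_y.
Solve for the ratio: y/x = [(1/3)·p_x/p_y]^(4).
Substitute y = (y/x)·x into the budget: x* = I/(p_x + p_y·(y/x)).
Numerically y/x = 5.527723, so x* = 72/(30.36 + 6.6·5.527723) = 1.0772 and y* = 5.527723·1.0772 = 5.9542.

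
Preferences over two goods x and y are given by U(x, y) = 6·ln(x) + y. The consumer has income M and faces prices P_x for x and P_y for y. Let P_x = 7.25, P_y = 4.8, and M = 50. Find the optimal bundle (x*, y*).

x* = 3.9724, y* = 4.4167

Set MRS = P_x/P_y: (6/x)/1 = P_x/P_y.
So x*(P_x,P_y) = 6·P_y/P_x, independent of income; and y* = (M − 6·P_y)/P_y.
At the given prices: x* = 6·4.8/7.25 = 3.9724, and y* = 4.4167.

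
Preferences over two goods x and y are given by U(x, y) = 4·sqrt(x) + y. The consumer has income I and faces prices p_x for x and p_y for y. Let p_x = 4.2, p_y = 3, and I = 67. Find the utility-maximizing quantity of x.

Set MRS = p_x/p_y: 2·x^(−1/2) = p_x/p_y.
Solve: √x = 2·p_y/p_x, so x*(p_x,p_y) = (2·p_y/p_x)², and y* = (I − p_x·x*)/p_y.
Plugging in: x* = (2·3/4.2)² = 2.0408.

x* = 2.0408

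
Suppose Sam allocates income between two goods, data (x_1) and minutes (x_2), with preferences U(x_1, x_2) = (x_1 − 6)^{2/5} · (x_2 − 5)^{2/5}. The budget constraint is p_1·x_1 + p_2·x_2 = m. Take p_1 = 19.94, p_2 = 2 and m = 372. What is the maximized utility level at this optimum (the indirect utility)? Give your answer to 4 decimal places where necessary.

V = 10.6278

Let x_1' = x_1−6, x_2' = x_2−5. MRS = x_2'/x_1' = p_1/p_2.
After buying the subsistence bundle (6, 5), a share 0.5 of the remaining income goes to x_1: x_1* = 6 + 0.5·(m − 6p_1 − 5p_2)/p_1.
Discretionary income = 372 − 6·19.94 − 5·2 = 242.36; x_1* = 6 + 0.5·242.36/19.94 = 12.0772; x_2* = 5 + 0.5·242.36/2 = 65.59.
Utility at the optimum: U(12.0772, 65.59) = 10.6278.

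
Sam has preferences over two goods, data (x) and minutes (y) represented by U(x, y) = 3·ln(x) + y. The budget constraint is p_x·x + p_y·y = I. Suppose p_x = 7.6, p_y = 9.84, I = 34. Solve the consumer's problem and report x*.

Set MRS = p_x/p_y: (3/x)/1 = p_x/p_y.
So x*(p_x,p_y) = 3·p_y/p_x, independent of income; and y* = (I − 3·p_y)/p_y.
At the given prices: x* = 3·9.84/7.6 = 3.8842.

x* = 3.8842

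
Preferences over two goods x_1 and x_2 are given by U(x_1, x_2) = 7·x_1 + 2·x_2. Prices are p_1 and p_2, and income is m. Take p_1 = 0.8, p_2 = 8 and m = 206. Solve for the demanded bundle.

x_1* = 257.5, x_2* = 0

Linear utility — the consumer picks whichever good has higher MU/price: 7/0.8 = 8.75 vs 2/8 = 0.25.
x_1 gives more utility per dollar, so spend all income on x_1: x_1* = m/p_1, x_2* = 0.
Numerically: x_1* = 257.5, x_2* = 0.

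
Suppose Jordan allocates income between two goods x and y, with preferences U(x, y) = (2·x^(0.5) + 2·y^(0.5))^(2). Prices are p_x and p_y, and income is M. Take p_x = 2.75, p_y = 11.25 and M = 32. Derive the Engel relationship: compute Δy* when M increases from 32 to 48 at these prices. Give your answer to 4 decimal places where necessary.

From the CES first-order condition, (y/x)^(0.5) = p_x/p_y.
Hence y/x = (p_x/p_y)^(1/(0.5)), i.e. raised to the 2 power.
With the ratio pinned down, the budget gives x* = M/(p_x + p_y·(y/x)) and y* = (y/x)·x*.
Numerically y/x = 0.059753, so x* = 32/(2.75 + 11.25·0.059753) = 9.3506 and y* = 0.059753·9.3506 = 0.5587.
At M' = 48: y* = 0.8381. Change: 0.8381 − 0.5587 = 0.2794.

Δy* = 0.2794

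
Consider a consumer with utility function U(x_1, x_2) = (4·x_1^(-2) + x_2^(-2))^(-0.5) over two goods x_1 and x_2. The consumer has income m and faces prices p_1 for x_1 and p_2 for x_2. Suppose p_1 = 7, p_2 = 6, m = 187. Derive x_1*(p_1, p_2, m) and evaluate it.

From the CES first-order condition, 4·(x_2/x_1)^(3) = p_1/p_2.
Hence x_2/x_1 = ((1/4)·p_1/p_2)^(1/(3)), i.e. raised to the 1/3 power.
With the ratio pinned down, the budget gives x_1* = m/(p_1 + p_2·(x_2/x_1)) and x_2* = (x_2/x_1)·x_1*.
Numerically x_2/x_1 = 0.663176, so x_1* = 187/(7 + 6·0.663176) = 17.0324.

x_1* = 17.0324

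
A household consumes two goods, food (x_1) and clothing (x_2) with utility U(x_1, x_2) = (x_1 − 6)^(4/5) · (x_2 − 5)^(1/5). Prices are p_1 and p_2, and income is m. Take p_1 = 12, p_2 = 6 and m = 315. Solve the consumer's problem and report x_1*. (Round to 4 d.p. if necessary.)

MRS = 4·(x_2−5)/(x_1−6). Tangency with p_1/p_2 gives x_2−5 = (1/4)·(p_1/p_2)·(x_1−6).
Substituting into the budget: x_1* = 6 + 0.8·(m − 6·p_1 − 5·p_2)/p_1, and x_2* = 5 + 0.2·(…)/p_2.
Discretionary income = 315 − 6·12 − 5·6 = 213; x_1* = 6 + 0.8·213/12 = 20.2.

x_1* = 20.2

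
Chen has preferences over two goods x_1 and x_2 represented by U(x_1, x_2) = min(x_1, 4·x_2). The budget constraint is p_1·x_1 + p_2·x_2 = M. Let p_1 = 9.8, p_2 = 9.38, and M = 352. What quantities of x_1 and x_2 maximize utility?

With perfect complements, no substitution: consume in ratio x_1:x_2 = 4:1.
Budget: p_1·x_1 + p_2·(1/4)·x_1 = M, so (4·p_1 + p_2)·x_1 = 4·M.
Demand: x_1*(p_1,p_2,M) = 4·M/(4·p_1 + p_2), x_2* = M/(4·p_1 + p_2).
Here 4·9.8 + 9.38 = 48.58, giving x_1* = 28.9831 and x_2* = 7.2458.

x_1* = 28.9831, x_2* = 7.2458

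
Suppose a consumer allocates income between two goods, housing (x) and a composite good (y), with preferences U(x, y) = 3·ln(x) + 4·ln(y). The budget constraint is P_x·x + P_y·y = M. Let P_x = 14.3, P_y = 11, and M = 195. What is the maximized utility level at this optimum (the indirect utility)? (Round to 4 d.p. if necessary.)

MU_x/MU_y = (3·y)/(4·x); tangency sets this equal to P_x/P_y.
So 3·P_y·y = 4·P_x·x; combined with the budget, a share 3/7 of income goes to x.
Demand: x*(P_x,P_y,M) = 3/7·M/P_x and y* = 4/7·M/P_y.
At P_x=14.3, P_y=11, M=195: x* = 3/7·195/14.3 = 5.8442, y* = 10.1299.
Utility at the optimum: U(5.8442, 10.1299) = 14.5583.

V = 14.5583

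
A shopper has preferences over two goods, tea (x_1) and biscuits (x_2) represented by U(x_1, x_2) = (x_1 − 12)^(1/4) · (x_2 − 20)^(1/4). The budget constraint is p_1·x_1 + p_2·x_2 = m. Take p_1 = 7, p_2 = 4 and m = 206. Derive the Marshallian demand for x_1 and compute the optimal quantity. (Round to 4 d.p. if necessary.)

x_1* = 15

This is Cobb-Douglas in (x_1−12, x_2−20): tangency gives 0.25·p_2·(x_2−20) = 0.25·p_1·(x_1−12).
Substituting into the budget: x_1* = 12 + 0.5·(m − 12·p_1 − 20·p_2)/p_1, and x_2* = 20 + 0.5·(…)/p_2.
Discretionary income = 206 − 12·7 − 20·4 = 42; x_1* = 12 + 0.5·42/7 = 15.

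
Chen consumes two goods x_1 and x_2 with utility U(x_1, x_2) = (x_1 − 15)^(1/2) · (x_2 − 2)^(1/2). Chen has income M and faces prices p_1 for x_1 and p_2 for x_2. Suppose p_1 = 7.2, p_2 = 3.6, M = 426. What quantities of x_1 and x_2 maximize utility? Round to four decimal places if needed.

Let x_1' = x_1−15, x_2' = x_2−2. MRS = x_2'/x_1' = p_1/p_2.
Substituting into the budget: x_1* = 15 + 0.5·(M − 15·p_1 − 2·p_2)/p_1, and x_2* = 2 + 0.5·(…)/p_2.
Discretionary income = 426 − 15·7.2 − 2·3.6 = 310.8; x_1* = 15 + 0.5·310.8/7.2 = 36.5833; x_2* = 2 + 0.5·310.8/3.6 = 45.1667.

x_1* = 36.5833, x_2* = 45.1667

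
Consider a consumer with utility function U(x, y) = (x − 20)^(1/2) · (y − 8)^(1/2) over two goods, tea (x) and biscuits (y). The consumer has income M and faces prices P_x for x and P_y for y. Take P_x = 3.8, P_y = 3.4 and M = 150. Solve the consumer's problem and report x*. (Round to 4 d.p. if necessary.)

x* = 26.1579

Let x' = x−20, y' = y−8. MRS = y'/x' = P_x/P_y.
After buying the subsistence bundle (20, 8), a share 0.5 of the remaining income goes to x: x* = 20 + 0.5·(M − 20P_x − 8P_y)/P_x.
Discretionary income = 150 − 20·3.8 − 8·3.4 = 46.8; x* = 20 + 0.5·46.8/3.8 = 26.1579.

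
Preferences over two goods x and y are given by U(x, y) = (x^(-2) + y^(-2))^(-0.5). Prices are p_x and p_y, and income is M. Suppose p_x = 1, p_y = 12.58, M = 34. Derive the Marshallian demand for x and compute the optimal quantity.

MRS = MU_x/MU_y = (y/x)^(3). Set equal to p_x/p_y.
Solve for the ratio: y/x = [p_x/p_y]^(1/3).
With the ratio pinned down, the budget gives x* = M/(p_x + p_y·(y/x)) and y* = (y/x)·x*.
Numerically y/x = 0.429972, so x* = 34/(1 + 12.58·0.429972) = 5.305.

x* = 5.305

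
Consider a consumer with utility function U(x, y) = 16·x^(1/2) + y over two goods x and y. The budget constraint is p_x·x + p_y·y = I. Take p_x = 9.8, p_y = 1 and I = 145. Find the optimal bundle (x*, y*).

MU_x = 8/√x, MU_y = 1. Tangency: 8/√x = p_x/p_y.
Solve: √x = 8·p_y/p_x, so x*(p_x,p_y) = (8·p_y/p_x)², and y* = (I − p_x·x*)/p_y.
Plugging in: x* = (8·1/9.8)² = 0.6664, y* = 138.4694.

x* = 0.6664, y* = 138.4694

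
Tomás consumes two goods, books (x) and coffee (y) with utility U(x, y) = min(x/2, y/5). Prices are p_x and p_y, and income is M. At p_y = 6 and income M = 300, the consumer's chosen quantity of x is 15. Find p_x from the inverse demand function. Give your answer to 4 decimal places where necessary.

p_x = 5

With perfect complements, no substitution: consume in ratio x:y = 2:5.
Budget: p_x·x + p_y·(5/2)·x = M, so (2·p_x + 5·p_y)·x = 2·M.
Demand: x*(p_x,p_y,M) = 2·M/(2·p_x + 5·p_y), y* = 5·M/(2·p_x + 5·p_y).
Set x* = 15 in the demand function and solve for p_x: p_x = 5.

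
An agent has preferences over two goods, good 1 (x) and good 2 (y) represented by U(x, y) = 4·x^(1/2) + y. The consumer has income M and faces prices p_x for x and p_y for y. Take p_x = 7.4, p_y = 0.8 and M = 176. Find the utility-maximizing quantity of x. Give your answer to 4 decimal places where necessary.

x* = 0.0467

Solve: √x = 2·p_y/p_x, so x*(p_x,p_y) = (2·p_y/p_x)², and y* = (M − p_x·x*)/p_y.
Plugging in: x* = (2·0.8/7.4)² = 0.0467.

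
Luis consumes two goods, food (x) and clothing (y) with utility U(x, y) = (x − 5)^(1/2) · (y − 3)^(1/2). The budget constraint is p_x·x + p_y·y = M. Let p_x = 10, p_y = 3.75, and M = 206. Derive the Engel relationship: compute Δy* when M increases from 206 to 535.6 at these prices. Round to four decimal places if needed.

Discretionary income = 206 − 5·10 − 3·3.75 = 144.75; y* = 3 + 0.5·144.75/3.75 = 22.3.
At M' = 535.6: y* = 66.2467. Change: 66.2467 − 22.3 = 43.9467.

Δy* = 43.9467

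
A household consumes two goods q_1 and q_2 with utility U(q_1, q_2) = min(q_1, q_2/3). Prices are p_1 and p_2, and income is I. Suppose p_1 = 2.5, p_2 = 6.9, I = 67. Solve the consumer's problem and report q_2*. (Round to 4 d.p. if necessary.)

q_2* = 8.6638

With perfect complements, no substitution: consume in ratio q_1:q_2 = 1:3.
Budget: p_1·q_1 + p_2·3·q_1 = I, so (p_1 + 3·p_2)·q_1 = I.
Demand: q_1*(p_1,p_2,I) = I/(p_1 + 3·p_2), q_2* = 3·I/(p_1 + 3·p_2).
Here 2.5 + 3·6.9 = 23.2, giving q_2* = 8.6638.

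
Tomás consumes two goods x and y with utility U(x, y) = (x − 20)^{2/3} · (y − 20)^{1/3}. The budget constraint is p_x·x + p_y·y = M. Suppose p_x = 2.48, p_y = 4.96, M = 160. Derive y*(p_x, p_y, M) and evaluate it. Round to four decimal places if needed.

y* = 20.7527

This is Cobb-Douglas in (x−20, y−20): tangency gives 2/3·p_y·(y−20) = 1/3·p_x·(x−20).
After buying the subsistence bundle (20, 20), a share 2/3 of the remaining income goes to x: x* = 20 + 2/3·(M − 20p_x − 20p_y)/p_x.
Discretionary income = 160 − 20·2.48 − 20·4.96 = 11.2; y* = 20 + 1/3·11.2/4.96 = 20.7527.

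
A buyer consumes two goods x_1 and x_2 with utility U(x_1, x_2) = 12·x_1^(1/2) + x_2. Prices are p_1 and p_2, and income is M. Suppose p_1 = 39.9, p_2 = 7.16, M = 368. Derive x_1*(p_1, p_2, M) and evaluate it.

x_1* = 1.1593

Set MRS = p_1/p_2: 6·x_1^(−1/2) = p_1/p_2.
Thus x_1* = (6·p_2/p_1)² — independent of M — with the rest of income spent on x_2.
Plugging in: x_1* = (6·7.16/39.9)² = 1.1593.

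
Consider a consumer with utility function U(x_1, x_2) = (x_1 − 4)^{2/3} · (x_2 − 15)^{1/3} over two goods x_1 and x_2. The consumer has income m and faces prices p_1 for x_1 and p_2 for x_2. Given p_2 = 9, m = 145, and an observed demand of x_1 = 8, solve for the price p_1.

p_1 = 1

This is Cobb-Douglas in (x_1−4, x_2−15): tangency gives 2/3·p_2·(x_2−15) = 1/3·p_1·(x_1−4).
After buying the subsistence bundle (4, 15), a share 2/3 of the remaining income goes to x_1: x_1* = 4 + 2/3·(m − 4p_1 − 15p_2)/p_1.
Set x_1* = 8 in the demand function and solve for p_1: p_1 = 1.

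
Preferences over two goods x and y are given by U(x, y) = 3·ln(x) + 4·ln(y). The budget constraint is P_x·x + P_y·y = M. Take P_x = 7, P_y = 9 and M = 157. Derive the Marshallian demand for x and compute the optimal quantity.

Tangency: MRS = (3/4)·y/x = P_x/P_y.
Rearranging, P_y·y = (4/3)·P_x·x. Substituting into the budget gives P_x·x·(1 + (4/3)) = M.
Demand: x*(P_x,P_y,M) = 3/7·M/P_x and y* = 4/7·M/P_y.
At P_x=7, P_y=9, M=157: x* = 3/7·157/7 = 9.6122.

x* = 9.6122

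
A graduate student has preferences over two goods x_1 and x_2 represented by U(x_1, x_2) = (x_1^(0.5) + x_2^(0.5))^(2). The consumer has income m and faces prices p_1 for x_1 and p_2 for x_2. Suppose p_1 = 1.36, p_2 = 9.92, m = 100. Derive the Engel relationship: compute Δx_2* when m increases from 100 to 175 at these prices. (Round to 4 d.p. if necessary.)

MRS = MU_x_1/MU_x_2 = (x_2/x_1)^(0.5). Set equal to p_1/p_2.
Solve for the ratio: x_2/x_1 = [p_1/p_2]^(2).
Substitute x_2 = (x_2/x_1)·x_1 into the budget: x_1* = m/(p_1 + p_2·(x_2/x_1)).
Numerically x_2/x_1 = 0.018796, so x_1* = 100/(1.36 + 9.92·0.018796) = 64.6642 and x_2* = 0.018796·64.6642 = 1.2154.
At m' = 175: x_2* = 2.1269. Change: 2.1269 − 1.2154 = 0.9115.

Δx_2* = 0.9115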